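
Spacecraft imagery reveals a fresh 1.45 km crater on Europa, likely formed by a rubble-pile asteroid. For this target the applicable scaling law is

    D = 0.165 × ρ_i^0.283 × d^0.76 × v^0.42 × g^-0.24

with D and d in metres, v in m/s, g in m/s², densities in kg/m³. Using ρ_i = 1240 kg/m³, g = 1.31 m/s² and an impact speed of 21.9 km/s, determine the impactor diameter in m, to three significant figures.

d ≈ 47.4 m

Rearranging for d: d = [D / (0.165 · 1240^0.283 · 21900^0.42 · 1.31^-0.24)]^(1/0.76).
D = 1450 m.
1240^0.283 = 7.507
21900^0.42 = 66.53
1.31^-0.24 = 0.9372
Denominator = 0.165 × 7.507 × 66.53 × 0.9372 = 77.23
D / 77.23 = 1450 / 77.23 = 18.78
d = 18.78^(1/0.76) = 18.78^1.3158 = 47.42 m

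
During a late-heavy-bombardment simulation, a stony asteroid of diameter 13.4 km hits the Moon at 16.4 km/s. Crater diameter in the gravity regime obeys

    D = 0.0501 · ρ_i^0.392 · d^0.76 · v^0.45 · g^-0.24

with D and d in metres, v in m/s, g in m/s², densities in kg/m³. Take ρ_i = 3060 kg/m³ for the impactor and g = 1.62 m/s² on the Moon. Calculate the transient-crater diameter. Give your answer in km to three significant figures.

In SI units: d = 13400 m, v = 16400 m/s.
ρ_i^0.392 = 3060^0.392 = 23.25
d^0.76 = 13400^0.76 = 1370
v^0.45 = 16400^0.45 = 78.83
g^-0.24 = 1.62^-0.24 = 0.8907
D = 0.0501 × 23.25 × 1370 × 78.83 × 0.8907 = 1.120 × 10^5 m
   = 112.0 km

D ≈ 112 km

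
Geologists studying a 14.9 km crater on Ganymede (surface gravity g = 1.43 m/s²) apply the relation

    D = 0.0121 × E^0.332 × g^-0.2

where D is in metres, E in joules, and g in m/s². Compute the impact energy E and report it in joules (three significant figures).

Rearranging: E = [D / (0.0121 · g^-0.2)]^(1/0.332).
D = 14900 m.
g^-0.2 = 1.43^-0.2 = 0.9310
D / (0.0121 × 0.9310) = 14900 / (0.01127) = 1.322 × 10^6
E = (1.322 × 10^6)^3.012 = 2.736 × 10^18 J

E ≈ 2.74 × 10^18 J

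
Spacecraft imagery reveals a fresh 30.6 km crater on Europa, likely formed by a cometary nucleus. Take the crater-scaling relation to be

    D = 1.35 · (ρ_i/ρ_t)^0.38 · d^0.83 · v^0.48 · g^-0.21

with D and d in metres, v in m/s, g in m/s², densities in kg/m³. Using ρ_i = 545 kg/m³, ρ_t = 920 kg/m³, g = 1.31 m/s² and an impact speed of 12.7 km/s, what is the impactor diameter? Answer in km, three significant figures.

d ≈ 1.02 km

Rearranging for d: d = [D / (1.35 · (545/920)^0.38 · 12700^0.48 · 1.31^-0.21)]^(1/0.83).
D = 30600 m.
(545/920)^0.38 = 0.8196
12700^0.48 = 93.29
1.31^-0.21 = 0.9449
Denominator = 1.35 × 0.8196 × 93.29 × 0.9449 = 97.53
D / 97.53 = 30600 / 97.53 = 313.7
d = 313.7^(1/0.83) = 313.7^1.2048 = 1018 m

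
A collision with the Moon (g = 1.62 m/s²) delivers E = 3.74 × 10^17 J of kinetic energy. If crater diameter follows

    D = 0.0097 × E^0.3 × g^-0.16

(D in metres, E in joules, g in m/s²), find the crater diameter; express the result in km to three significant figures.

E^0.3 = (3.74 × 10^17)^0.3 = 1.870 × 10^5
g^-0.16 = 1.62^-0.16 = 0.9257
D = 0.0097 × 1.870 × 10^5 × 0.9257 = 1679 m
   = 1.679 km

D ≈ 1.68 km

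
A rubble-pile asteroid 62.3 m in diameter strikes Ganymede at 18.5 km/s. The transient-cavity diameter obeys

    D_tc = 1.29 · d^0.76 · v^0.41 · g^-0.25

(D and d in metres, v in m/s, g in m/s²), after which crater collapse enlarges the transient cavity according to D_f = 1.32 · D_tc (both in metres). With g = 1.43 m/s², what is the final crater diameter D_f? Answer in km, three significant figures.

v = 18500 m/s.
d^0.76 = 62.3^0.76 = 23.11
v^0.41 = 18500^0.41 = 56.17
g^-0.25 = 1.43^-0.25 = 0.9145
D_tc = 1.29 × 23.11 × 56.17 × 0.9145 = 1531 m
D_f = 1.32 × 1531 = 2021 m
     = 2.021 km

D_f ≈ 2.02 km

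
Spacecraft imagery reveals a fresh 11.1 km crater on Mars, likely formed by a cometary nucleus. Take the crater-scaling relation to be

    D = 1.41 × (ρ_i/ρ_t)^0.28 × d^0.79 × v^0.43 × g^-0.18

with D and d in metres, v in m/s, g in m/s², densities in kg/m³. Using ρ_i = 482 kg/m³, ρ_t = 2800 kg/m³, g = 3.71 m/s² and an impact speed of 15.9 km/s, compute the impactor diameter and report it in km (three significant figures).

d ≈ 1.11 km

Rearranging for d: d = [D / (1.41 · (482/2800)^0.28 · 15900^0.43 · 3.71^-0.18)]^(1/0.79).
D = 11100 m.
(482/2800)^0.28 = 0.6110
15900^0.43 = 64.06
3.71^-0.18 = 0.7898
Denominator = 1.41 × 0.6110 × 64.06 × 0.7898 = 43.59
D / 43.59 = 11100 / 43.59 = 254.6
d = 254.6^(1/0.79) = 254.6^1.2658 = 1110 m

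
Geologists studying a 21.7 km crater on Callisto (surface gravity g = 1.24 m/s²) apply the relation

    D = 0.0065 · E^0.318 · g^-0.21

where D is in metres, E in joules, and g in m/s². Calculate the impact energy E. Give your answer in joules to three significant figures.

Rearranging: E = [D / (0.0065 · g^-0.21)]^(1/0.318).
D = 21700 m.
g^-0.21 = 1.24^-0.21 = 0.9558
D / (0.0065 × 0.9558) = 21700 / (6.213 × 10^-3) = 3.493 × 10^6
E = (3.493 × 10^6)^3.1447 = 3.770 × 10^20 J

E ≈ 3.77 × 10^20 J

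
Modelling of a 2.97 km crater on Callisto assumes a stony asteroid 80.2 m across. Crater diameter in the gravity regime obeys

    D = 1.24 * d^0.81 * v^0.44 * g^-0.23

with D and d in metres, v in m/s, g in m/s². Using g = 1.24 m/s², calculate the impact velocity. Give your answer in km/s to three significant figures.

Rearranging for v: v = [D / (1.24 · 80.2^0.81 · 1.24^-0.23)]^(1/0.44).
D = 2970 m.
80.2^0.81 = 34.86
1.24^-0.23 = 0.9517
Denominator = 1.24 × 34.86 × 0.9517 = 41.14
D / 41.14 = 2970 / 41.14 = 72.19
v = 72.19^(1/0.44) = 72.19^2.2727 = 16740 m/s

v ≈ 16.7 km/s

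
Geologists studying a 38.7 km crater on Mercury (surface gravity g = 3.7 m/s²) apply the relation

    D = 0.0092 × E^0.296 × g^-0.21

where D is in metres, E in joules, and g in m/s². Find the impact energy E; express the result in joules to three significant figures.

Rearranging: E = [D / (0.0092 · g^-0.21)]^(1/0.296).
D = 38700 m.
g^-0.21 = 3.7^-0.21 = 0.7598
D / (0.0092 × 0.7598) = 38700 / (6.990 × 10^-3) = 5.536 × 10^6
E = (5.536 × 10^6)^3.3784 = 6.042 × 10^22 J

E ≈ 6.04 × 10^22 J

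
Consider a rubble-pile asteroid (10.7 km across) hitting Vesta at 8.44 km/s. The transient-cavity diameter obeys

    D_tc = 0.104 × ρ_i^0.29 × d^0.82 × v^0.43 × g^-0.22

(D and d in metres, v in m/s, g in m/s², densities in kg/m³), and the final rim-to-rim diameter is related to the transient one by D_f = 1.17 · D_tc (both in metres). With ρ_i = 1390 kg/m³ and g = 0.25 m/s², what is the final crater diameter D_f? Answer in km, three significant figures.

In SI: d = 10700 m, v = 8440 m/s.
ρ_i^0.29 = 1390^0.29 = 8.156
d^0.82 = 10700^0.82 = 2014
v^0.43 = 8440^0.43 = 48.79
g^-0.22 = 0.25^-0.22 = 1.357
D_tc = 0.104 × 8.156 × 2014 × 48.79 × 1.357 = 1.131 × 10^5 m
D_f = 1.17 × 1.131 × 10^5 = 1.323 × 10^5 m
     = 132.3 km

D_f ≈ 132 km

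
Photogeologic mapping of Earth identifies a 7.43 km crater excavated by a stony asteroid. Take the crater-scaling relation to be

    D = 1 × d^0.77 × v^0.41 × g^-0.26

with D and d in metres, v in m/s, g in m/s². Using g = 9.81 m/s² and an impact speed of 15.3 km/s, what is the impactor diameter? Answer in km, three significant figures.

d ≈ 1.36 km

Rearranging for d: d = [D / (1 · 15300^0.41 · 9.81^-0.26)]^(1/0.77).
D = 7430 m.
15300^0.41 = 51.97
9.81^-0.26 = 0.5523
Denominator = 1 × 51.97 × 0.5523 = 28.70
D / 28.70 = 7430 / 28.70 = 258.9
d = 258.9^(1/0.77) = 258.9^1.2987 = 1361 m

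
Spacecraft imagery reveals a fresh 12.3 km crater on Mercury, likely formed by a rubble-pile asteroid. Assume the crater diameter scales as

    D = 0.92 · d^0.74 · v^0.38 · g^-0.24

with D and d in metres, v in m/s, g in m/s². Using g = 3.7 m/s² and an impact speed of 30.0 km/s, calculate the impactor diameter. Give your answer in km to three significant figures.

d ≈ 2.89 km

Rearranging for d: d = [D / (0.92 · 30000^0.38 · 3.7^-0.24)]^(1/0.74).
D = 12300 m.
30000^0.38 = 50.27
3.7^-0.24 = 0.7305
Denominator = 0.92 × 50.27 × 0.7305 = 33.78
D / 33.78 = 12300 / 33.78 = 364.1
d = 364.1^(1/0.74) = 364.1^1.3514 = 2892 m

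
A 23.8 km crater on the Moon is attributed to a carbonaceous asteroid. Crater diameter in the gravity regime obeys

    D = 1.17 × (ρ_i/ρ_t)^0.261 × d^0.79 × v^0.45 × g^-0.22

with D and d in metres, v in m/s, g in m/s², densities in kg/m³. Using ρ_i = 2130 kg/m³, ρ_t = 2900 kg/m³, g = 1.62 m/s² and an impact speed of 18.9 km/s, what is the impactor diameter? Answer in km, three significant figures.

Rearranging for d: d = [D / (1.17 · (2130/2900)^0.261 · 18900^0.45 · 1.62^-0.22)]^(1/0.79).
D = 23800 m.
(2130/2900)^0.261 = 0.9226
18900^0.45 = 84.02
1.62^-0.22 = 0.8993
Denominator = 1.17 × 0.9226 × 84.02 × 0.8993 = 81.56
D / 81.56 = 23800 / 81.56 = 291.8
d = 291.8^(1/0.79) = 291.8^1.2658 = 1319 m

d ≈ 1.32 km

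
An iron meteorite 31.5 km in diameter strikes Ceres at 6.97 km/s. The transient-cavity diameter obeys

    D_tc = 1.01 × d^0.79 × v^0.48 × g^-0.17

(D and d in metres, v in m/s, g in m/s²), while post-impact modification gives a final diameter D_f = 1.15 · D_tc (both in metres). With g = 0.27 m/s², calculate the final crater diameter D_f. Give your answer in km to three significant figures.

In SI: d = 31500 m, v = 6970 m/s.
d^0.79 = 31500^0.79 = 3578
v^0.48 = 6970^0.48 = 69.94
g^-0.17 = 0.27^-0.17 = 1.249
D_tc = 1.01 × 3578 × 69.94 × 1.249 = 3.157 × 10^5 m
D_f = 1.15 × 3.157 × 10^5 = 3.631 × 10^5 m
     = 363.1 km

D_f ≈ 363 km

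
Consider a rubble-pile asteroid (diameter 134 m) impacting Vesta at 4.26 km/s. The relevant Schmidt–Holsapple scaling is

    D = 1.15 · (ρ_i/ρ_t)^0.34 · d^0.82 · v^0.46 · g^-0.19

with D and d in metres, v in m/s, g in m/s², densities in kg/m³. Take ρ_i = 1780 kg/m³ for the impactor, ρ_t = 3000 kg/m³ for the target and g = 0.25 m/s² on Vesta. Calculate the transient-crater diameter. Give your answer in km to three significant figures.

In SI units: v = 4260 m/s.
(ρ_i/ρ_t)^0.34 = (1780/3000)^0.34 = 0.8374
d^0.82 = 134^0.82 = 55.49
v^0.46 = 4260^0.46 = 46.72
g^-0.19 = 0.25^-0.19 = 1.301
D = 1.15 × 0.8374 × 55.49 × 46.72 × 1.301 = 3248 m
   = 3.248 km

D ≈ 3.25 km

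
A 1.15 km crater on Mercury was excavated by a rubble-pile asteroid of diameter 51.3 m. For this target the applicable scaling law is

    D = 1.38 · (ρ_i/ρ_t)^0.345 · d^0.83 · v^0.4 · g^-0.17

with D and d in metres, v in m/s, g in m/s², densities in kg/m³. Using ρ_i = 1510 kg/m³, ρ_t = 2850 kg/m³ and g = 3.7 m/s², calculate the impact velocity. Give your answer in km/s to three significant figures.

v ≈ 17.1 km/s

Rearranging for v: v = [D / (1.38 · (1510/2850)^0.345 · 51.3^0.83 · 3.7^-0.17)]^(1/0.4).
D = 1150 m.
(1510/2850)^0.345 = 0.8032
51.3^0.83 = 26.27
3.7^-0.17 = 0.8006
Denominator = 1.38 × 0.8032 × 26.27 × 0.8006 = 23.31
D / 23.31 = 1150 / 23.31 = 49.34
v = 49.34^(1/0.4) = 49.34^2.5 = 17100 m/s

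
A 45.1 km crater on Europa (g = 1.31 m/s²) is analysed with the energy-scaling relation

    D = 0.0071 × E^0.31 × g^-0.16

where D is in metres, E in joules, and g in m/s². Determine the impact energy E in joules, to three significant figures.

Rearranging: E = [D / (0.0071 · g^-0.16)]^(1/0.31).
D = 45100 m.
g^-0.16 = 1.31^-0.16 = 0.9577
D / (0.0071 × 0.9577) = 45100 / (6.800 × 10^-3) = 6.632 × 10^6
E = (6.632 × 10^6)^3.2258 = 1.012 × 10^22 J

E ≈ 1.01 × 10^22 J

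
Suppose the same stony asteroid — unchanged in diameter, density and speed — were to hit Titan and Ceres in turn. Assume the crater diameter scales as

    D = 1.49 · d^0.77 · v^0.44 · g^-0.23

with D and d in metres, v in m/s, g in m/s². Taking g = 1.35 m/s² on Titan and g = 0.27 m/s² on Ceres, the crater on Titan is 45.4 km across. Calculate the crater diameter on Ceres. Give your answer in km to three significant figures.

All impactor-dependent factors cancel in the ratio, leaving D_Ceres/D_Titan = (g_Ceres/g_Titan)^-0.23.
(0.27/1.35)^-0.23 = 0.2000^-0.23 = 1.448
D_Ceres = 1.448 × 45.4 km = 65.7 km

D ≈ 65.7 km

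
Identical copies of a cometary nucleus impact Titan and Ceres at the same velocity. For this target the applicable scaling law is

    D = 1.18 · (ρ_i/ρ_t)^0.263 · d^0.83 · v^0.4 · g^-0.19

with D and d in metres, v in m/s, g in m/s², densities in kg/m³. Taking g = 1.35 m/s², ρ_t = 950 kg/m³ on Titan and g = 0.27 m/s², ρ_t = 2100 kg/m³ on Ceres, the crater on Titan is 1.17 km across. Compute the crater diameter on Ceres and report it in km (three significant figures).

D ≈ 1.29 km

The impactor-only factors (d, v, ρ_i) cancel in the ratio, leaving D_Ceres/D_Titan = (g_Ceres/g_Titan)^-0.19 · (ρ_t,Titan/ρ_t,Ceres)^0.263.
(0.27/1.35)^-0.19 = 0.2000^-0.19 = 1.358
(950/2100)^0.263 = 0.4524^0.263 = 0.8117
Ratio = 1.358 × 0.8117 = 1.102
D_Ceres = 1.102 × 1.17 km = 1.29 km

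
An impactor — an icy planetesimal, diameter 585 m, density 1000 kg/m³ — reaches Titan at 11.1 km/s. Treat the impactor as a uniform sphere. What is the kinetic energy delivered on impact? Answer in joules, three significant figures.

v = 11100 m/s.
Mass m = (π/6) ρ d³ = (π/6) × 1000 × (585)³ = 1.048 × 10^11 kg
E = ½ m v² = 0.5 × 1.048 × 10^11 × (11100)² = 6.456 × 10^18 J

E ≈ 6.46 × 10^18 J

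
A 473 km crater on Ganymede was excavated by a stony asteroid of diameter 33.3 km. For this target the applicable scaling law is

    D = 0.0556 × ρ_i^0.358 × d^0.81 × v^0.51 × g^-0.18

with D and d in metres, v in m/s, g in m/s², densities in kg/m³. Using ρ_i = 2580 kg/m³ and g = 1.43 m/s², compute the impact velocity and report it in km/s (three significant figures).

Rearranging for v: v = [D / (0.0556 · 2580^0.358 · 33300^0.81 · 1.43^-0.18)]^(1/0.51).
D = 473000 m.
2580^0.358 = 16.65
33300^0.81 = 4604
1.43^-0.18 = 0.9376
Denominator = 0.0556 × 16.65 × 4604 × 0.9376 = 3996
D / 3996 = 473000 / 3996 = 118.4
v = 118.4^(1/0.51) = 118.4^1.9608 = 11626 m/s

v ≈ 11.6 km/s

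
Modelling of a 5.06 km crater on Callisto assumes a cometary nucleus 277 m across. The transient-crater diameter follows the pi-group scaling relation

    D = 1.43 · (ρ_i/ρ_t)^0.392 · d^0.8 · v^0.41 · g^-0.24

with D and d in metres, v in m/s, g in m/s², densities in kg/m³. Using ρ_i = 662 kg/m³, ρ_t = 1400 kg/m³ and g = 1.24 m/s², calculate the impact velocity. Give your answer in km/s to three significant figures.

v ≈ 18.0 km/s

Rearranging for v: v = [D / (1.43 · (662/1400)^0.392 · 277^0.8 · 1.24^-0.24)]^(1/0.41).
D = 5060 m.
(662/1400)^0.392 = 0.7456
277^0.8 = 89.95
1.24^-0.24 = 0.9497
Denominator = 1.43 × 0.7456 × 89.95 × 0.9497 = 91.08
D / 91.08 = 5060 / 91.08 = 55.56
v = 55.56^(1/0.41) = 55.56^2.439 = 18008 m/s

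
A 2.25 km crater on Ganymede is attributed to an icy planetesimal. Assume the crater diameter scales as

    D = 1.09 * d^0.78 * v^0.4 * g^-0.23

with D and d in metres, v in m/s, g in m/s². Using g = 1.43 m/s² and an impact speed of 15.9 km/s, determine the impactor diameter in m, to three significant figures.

d ≈ 138 m

Rearranging for d: d = [D / (1.09 · 15900^0.4 · 1.43^-0.23)]^(1/0.78).
D = 2250 m.
15900^0.4 = 47.92
1.43^-0.23 = 0.9210
Denominator = 1.09 × 47.92 × 0.9210 = 48.11
D / 48.11 = 2250 / 48.11 = 46.77
d = 46.77^(1/0.78) = 46.77^1.2821 = 138.4 m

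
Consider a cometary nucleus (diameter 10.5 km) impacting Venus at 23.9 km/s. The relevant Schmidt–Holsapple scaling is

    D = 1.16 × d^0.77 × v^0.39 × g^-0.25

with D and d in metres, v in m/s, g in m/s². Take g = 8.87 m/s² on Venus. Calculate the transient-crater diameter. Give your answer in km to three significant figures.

In SI units: d = 10500 m, v = 23900 m/s.
d^0.77 = 10500^0.77 = 1248
v^0.39 = 23900^0.39 = 51.00
g^-0.25 = 8.87^-0.25 = 0.5795
D = 1.16 × 1248 × 51.00 × 0.5795 = 42785 m
   = 42.79 km

D ≈ 42.8 km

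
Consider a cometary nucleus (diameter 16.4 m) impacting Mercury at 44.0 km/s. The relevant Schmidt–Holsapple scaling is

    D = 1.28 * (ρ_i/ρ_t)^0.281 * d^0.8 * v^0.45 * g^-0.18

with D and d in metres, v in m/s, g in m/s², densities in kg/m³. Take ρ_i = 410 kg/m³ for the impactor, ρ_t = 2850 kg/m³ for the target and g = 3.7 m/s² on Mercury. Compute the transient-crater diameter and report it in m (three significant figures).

D ≈ 676 m

In SI units: v = 44000 m/s.
(ρ_i/ρ_t)^0.281 = (410/2850)^0.281 = 0.5799
d^0.8 = 16.4^0.8 = 9.373
v^0.45 = 44000^0.45 = 122.9
g^-0.18 = 3.7^-0.18 = 0.7902
D = 1.28 × 0.5799 × 9.373 × 122.9 × 0.7902 = 675.7 m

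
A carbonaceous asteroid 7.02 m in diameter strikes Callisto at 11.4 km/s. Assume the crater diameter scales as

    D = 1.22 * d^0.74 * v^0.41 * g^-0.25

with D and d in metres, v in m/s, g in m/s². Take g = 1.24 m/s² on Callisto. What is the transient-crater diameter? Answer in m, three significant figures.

In SI units: v = 11400 m/s.
d^0.74 = 7.02^0.74 = 4.230
v^0.41 = 11400^0.41 = 46.06
g^-0.25 = 1.24^-0.25 = 0.9476
D = 1.22 × 4.230 × 46.06 × 0.9476 = 225.2 m

D ≈ 225 m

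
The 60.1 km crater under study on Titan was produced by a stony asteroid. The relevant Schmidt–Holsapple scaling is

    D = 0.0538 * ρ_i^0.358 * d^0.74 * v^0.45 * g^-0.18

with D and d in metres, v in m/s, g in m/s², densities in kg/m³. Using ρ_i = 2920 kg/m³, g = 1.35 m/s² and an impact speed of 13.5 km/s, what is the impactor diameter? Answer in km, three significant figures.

d ≈ 10.4 km

Rearranging for d: d = [D / (0.0538 · 2920^0.358 · 13500^0.45 · 1.35^-0.18)]^(1/0.74).
D = 60100 m.
2920^0.358 = 17.40
13500^0.45 = 72.22
1.35^-0.18 = 0.9474
Denominator = 0.0538 × 17.40 × 72.22 × 0.9474 = 64.05
D / 64.05 = 60100 / 64.05 = 938.3
d = 938.3^(1/0.74) = 938.3^1.3514 = 10395 m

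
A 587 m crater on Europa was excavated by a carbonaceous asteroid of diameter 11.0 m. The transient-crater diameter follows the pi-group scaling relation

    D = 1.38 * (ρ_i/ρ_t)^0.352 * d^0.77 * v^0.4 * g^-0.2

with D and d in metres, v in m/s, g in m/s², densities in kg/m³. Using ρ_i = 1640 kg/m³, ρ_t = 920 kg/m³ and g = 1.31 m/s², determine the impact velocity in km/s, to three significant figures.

Rearranging for v: v = [D / (1.38 · (1640/920)^0.352 · 11^0.77 · 1.31^-0.2)]^(1/0.4).
(1640/920)^0.352 = 1.226
11^0.77 = 6.337
1.31^-0.2 = 0.9474
Denominator = 1.38 × 1.226 × 6.337 × 0.9474 = 10.16
D / 10.16 = 587 / 10.16 = 57.78
v = 57.78^(1/0.4) = 57.78^2.5 = 25377 m/s

v ≈ 25.4 km/s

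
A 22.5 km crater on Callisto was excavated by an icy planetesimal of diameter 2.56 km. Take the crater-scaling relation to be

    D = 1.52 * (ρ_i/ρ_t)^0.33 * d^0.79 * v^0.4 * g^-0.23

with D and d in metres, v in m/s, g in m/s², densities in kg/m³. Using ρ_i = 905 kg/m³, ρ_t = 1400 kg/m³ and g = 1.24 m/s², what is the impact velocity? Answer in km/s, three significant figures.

Rearranging for v: v = [D / (1.52 · (905/1400)^0.33 · 2560^0.79 · 1.24^-0.23)]^(1/0.4).
D = 22500 m.
(905/1400)^0.33 = 0.8659
2560^0.79 = 492.6
1.24^-0.23 = 0.9517
Denominator = 1.52 × 0.8659 × 492.6 × 0.9517 = 617.0
D / 617.0 = 22500 / 617.0 = 36.47
v = 36.47^(1/0.4) = 36.47^2.5 = 8032 m/s

v ≈ 8.03 km/s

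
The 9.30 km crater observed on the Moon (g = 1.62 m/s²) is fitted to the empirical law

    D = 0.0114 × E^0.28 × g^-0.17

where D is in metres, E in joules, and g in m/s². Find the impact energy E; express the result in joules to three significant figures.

E ≈ 1.74 × 10^21 J

Rearranging: E = [D / (0.0114 · g^-0.17)]^(1/0.28).
D = 9300 m.
g^-0.17 = 1.62^-0.17 = 0.9213
D / (0.0114 × 0.9213) = 9300 / (0.01050) = 8.857 × 10^5
E = (8.857 × 10^5)^3.5714 = 1.738 × 10^21 J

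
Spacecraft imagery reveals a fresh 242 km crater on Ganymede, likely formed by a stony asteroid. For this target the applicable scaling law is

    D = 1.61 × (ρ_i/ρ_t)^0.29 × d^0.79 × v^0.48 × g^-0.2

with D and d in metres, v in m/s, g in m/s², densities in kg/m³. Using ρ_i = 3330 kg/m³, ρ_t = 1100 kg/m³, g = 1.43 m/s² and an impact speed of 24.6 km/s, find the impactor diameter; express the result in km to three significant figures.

Rearranging for d: d = [D / (1.61 · (3330/1100)^0.29 · 24600^0.48 · 1.43^-0.2)]^(1/0.79).
D = 242000 m.
(3330/1100)^0.29 = 1.379
24600^0.48 = 128.1
1.43^-0.2 = 0.9310
Denominator = 1.61 × 1.379 × 128.1 × 0.9310 = 264.8
D / 264.8 = 242000 / 264.8 = 913.9
d = 913.9^(1/0.79) = 913.9^1.2658 = 5596 m

d ≈ 5.60 km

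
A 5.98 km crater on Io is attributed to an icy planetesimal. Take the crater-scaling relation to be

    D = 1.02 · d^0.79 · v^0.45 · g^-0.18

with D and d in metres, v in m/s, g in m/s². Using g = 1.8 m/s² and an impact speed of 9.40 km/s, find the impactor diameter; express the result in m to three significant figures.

d ≈ 367 m

Rearranging for d: d = [D / (1.02 · 9400^0.45 · 1.8^-0.18)]^(1/0.79).
D = 5980 m.
9400^0.45 = 61.36
1.8^-0.18 = 0.8996
Denominator = 1.02 × 61.36 × 0.8996 = 56.30
D / 56.30 = 5980 / 56.30 = 106.2
d = 106.2^(1/0.79) = 106.2^1.2658 = 367.0 m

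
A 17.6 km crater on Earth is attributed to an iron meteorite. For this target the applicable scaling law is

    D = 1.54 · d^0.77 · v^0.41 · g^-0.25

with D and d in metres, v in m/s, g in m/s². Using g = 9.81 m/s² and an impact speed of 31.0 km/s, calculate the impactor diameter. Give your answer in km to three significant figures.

d ≈ 1.59 km

Rearranging for d: d = [D / (1.54 · 31000^0.41 · 9.81^-0.25)]^(1/0.77).
D = 17600 m.
31000^0.41 = 69.42
9.81^-0.25 = 0.5650
Denominator = 1.54 × 69.42 × 0.5650 = 60.40
D / 60.40 = 17600 / 60.40 = 291.4
d = 291.4^(1/0.77) = 291.4^1.2987 = 1587 m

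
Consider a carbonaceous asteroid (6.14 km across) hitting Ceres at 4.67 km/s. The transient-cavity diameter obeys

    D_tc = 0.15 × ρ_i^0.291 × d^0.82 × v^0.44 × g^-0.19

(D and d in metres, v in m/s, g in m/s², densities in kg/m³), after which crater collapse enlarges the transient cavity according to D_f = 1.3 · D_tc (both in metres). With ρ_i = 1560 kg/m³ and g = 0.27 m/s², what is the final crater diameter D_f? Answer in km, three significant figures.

In SI: d = 6140 m, v = 4670 m/s.
ρ_i^0.291 = 1560^0.291 = 8.496
d^0.82 = 6140^0.82 = 1277
v^0.44 = 4670^0.44 = 41.16
g^-0.19 = 0.27^-0.19 = 1.282
D_tc = 0.15 × 8.496 × 1277 × 41.16 × 1.282 = 85870 m
D_f = 1.3 × 85870 = 1.116 × 10^5 m
     = 111.6 km

D_f ≈ 112 km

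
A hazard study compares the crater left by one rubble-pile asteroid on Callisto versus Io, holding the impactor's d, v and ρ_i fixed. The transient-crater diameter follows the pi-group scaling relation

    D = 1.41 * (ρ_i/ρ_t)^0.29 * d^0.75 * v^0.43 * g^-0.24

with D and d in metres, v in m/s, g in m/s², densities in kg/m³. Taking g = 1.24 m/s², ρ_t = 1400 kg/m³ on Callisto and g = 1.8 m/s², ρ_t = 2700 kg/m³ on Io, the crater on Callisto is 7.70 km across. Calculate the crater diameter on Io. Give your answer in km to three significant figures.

D ≈ 5.82 km

The impactor-only factors (d, v, ρ_i) cancel in the ratio, leaving D_Io/D_Callisto = (g_Io/g_Callisto)^-0.24 · (ρ_t,Callisto/ρ_t,Io)^0.29.
(1.8/1.24)^-0.24 = 1.452^-0.24 = 0.9144
(1400/2700)^0.29 = 0.5185^0.29 = 0.8266
Ratio = 0.9144 × 0.8266 = 0.7558
D_Io = 0.7558 × 7.70 km = 5.82 km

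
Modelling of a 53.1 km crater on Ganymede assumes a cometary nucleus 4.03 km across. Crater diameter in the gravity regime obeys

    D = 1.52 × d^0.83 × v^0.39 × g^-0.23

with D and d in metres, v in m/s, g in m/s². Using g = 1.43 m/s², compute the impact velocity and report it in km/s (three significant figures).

v ≈ 11.7 km/s

Rearranging for v: v = [D / (1.52 · 4030^0.83 · 1.43^-0.23)]^(1/0.39).
D = 53100 m.
4030^0.83 = 982.7
1.43^-0.23 = 0.9210
Denominator = 1.52 × 982.7 × 0.9210 = 1376
D / 1376 = 53100 / 1376 = 38.59
v = 38.59^(1/0.39) = 38.59^2.5641 = 11692 m/s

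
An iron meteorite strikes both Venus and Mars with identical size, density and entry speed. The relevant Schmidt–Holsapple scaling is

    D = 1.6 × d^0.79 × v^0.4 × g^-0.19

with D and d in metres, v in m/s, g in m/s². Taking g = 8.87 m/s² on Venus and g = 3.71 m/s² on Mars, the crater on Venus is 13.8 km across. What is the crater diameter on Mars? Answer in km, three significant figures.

All impactor-dependent factors cancel in the ratio, leaving D_Mars/D_Venus = (g_Mars/g_Venus)^-0.19.
(3.71/8.87)^-0.19 = 0.4183^-0.19 = 1.180
D_Mars = 1.180 × 13.8 km = 16.3 km

D ≈ 16.3 km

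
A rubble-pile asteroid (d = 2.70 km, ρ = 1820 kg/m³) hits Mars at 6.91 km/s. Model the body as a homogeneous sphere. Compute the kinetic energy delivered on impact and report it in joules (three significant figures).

E ≈ 4.48 × 10^20 J

d = 2700 m; v = 6910 m/s.
Mass m = (π/6) ρ d³ = (π/6) × 1820 × (2700)³ = 1.876 × 10^13 kg
E = ½ m v² = 0.5 × 1.876 × 10^13 × (6910)² = 4.479 × 10^20 J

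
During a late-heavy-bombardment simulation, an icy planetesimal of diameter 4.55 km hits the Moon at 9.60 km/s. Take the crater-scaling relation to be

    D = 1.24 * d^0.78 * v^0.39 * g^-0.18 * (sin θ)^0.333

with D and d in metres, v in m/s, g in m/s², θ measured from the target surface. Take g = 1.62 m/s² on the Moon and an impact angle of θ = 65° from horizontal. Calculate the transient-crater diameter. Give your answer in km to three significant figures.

D ≈ 28.0 km

In SI units: d = 4550 m, v = 9600 m/s.
d^0.78 = 4550^0.78 = 713.3
v^0.39 = 9600^0.39 = 35.73
g^-0.18 = 1.62^-0.18 = 0.9168
(sin 65°)^0.333 = 0.9063^0.333 = 0.9678
D = 1.24 × 713.3 × 35.73 × 0.9168 × 0.9678 = 28041 m
   = 28.04 km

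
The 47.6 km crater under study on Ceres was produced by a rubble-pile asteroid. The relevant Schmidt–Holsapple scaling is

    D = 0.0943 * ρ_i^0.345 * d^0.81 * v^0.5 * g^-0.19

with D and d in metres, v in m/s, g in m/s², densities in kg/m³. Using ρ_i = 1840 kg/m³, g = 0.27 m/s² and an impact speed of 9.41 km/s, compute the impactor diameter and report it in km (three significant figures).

d ≈ 1.16 km

Rearranging for d: d = [D / (0.0943 · 1840^0.345 · 9410^0.5 · 0.27^-0.19)]^(1/0.81).
D = 47600 m.
1840^0.345 = 13.38
9410^0.5 = 97.01
0.27^-0.19 = 1.282
Denominator = 0.0943 × 13.38 × 97.01 × 1.282 = 156.9
D / 156.9 = 47600 / 156.9 = 303.4
d = 303.4^(1/0.81) = 303.4^1.2346 = 1160 m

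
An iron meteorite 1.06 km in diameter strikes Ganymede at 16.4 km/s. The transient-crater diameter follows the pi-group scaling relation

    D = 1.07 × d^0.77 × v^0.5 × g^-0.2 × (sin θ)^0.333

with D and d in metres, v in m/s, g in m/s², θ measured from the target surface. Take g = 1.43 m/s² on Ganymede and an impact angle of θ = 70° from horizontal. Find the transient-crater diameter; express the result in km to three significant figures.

D ≈ 26.7 km

In SI units: d = 1060 m, v = 16400 m/s.
d^0.77 = 1060^0.77 = 213.5
v^0.5 = 16400^0.5 = 128.1
g^-0.2 = 1.43^-0.2 = 0.9310
(sin 70°)^0.333 = 0.9397^0.333 = 0.9795
D = 1.07 × 213.5 × 128.1 × 0.9310 × 0.9795 = 26686 m
   = 26.69 km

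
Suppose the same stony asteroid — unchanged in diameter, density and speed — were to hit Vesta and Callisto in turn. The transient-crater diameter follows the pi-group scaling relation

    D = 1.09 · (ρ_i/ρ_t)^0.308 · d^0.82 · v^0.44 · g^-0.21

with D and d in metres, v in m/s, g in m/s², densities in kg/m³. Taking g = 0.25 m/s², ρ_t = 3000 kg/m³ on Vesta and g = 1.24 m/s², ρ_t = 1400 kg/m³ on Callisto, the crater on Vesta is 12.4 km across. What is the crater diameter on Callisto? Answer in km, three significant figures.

D ≈ 11.2 km

The impactor-only factors (d, v, ρ_i) cancel in the ratio, leaving D_Callisto/D_Vesta = (g_Callisto/g_Vesta)^-0.21 · (ρ_t,Vesta/ρ_t,Callisto)^0.308.
(1.24/0.25)^-0.21 = 4.960^-0.21 = 0.7144
(3000/1400)^0.308 = 2.143^0.308 = 1.265
Ratio = 0.7144 × 1.265 = 0.9037
D_Callisto = 0.9037 × 12.4 km = 11.2 km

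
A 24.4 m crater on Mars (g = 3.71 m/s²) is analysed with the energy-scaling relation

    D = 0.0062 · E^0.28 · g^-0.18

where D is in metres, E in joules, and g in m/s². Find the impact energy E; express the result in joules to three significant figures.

E ≈ 1.60 × 10^13 J

Rearranging: E = [D / (0.0062 · g^-0.18)]^(1/0.28).
g^-0.18 = 3.71^-0.18 = 0.7898
D / (0.0062 × 0.7898) = 24.4 / (4.897 × 10^-3) = 4.983 × 10^3
E = (4.983 × 10^3)^3.5714 = 1.604 × 10^13 J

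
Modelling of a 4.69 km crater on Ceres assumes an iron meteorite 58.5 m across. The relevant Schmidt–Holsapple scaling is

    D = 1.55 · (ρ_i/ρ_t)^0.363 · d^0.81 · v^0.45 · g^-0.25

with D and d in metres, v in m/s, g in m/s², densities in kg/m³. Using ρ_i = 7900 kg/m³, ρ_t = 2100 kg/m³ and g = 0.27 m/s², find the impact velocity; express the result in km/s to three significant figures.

Rearranging for v: v = [D / (1.55 · (7900/2100)^0.363 · 58.5^0.81 · 0.27^-0.25)]^(1/0.45).
D = 4690 m.
(7900/2100)^0.363 = 1.618
58.5^0.81 = 27.00
0.27^-0.25 = 1.387
Denominator = 1.55 × 1.618 × 27.00 × 1.387 = 93.92
D / 93.92 = 4690 / 93.92 = 49.94
v = 49.94^(1/0.45) = 49.94^2.2222 = 5947 m/s

v ≈ 5.95 km/s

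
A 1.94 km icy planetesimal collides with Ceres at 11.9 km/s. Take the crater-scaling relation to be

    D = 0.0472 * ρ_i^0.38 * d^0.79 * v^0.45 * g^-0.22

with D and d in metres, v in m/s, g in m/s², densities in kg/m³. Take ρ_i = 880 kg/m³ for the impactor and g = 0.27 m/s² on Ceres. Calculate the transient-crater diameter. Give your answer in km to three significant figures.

D ≈ 22.4 km

In SI units: d = 1940 m, v = 11900 m/s.
ρ_i^0.38 = 880^0.38 = 13.15
d^0.79 = 1940^0.79 = 395.7
v^0.45 = 11900^0.45 = 68.23
g^-0.22 = 0.27^-0.22 = 1.334
D = 0.0472 × 13.15 × 395.7 × 68.23 × 1.334 = 22355 m
   = 22.35 km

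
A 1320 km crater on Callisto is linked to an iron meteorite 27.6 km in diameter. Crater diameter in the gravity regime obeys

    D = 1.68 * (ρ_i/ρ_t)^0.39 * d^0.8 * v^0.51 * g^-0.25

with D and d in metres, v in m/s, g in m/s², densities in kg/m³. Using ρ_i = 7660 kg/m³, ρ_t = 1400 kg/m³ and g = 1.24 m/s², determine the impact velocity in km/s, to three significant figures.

v ≈ 11.9 km/s

Rearranging for v: v = [D / (1.68 · (7660/1400)^0.39 · 27600^0.8 · 1.24^-0.25)]^(1/0.51).
D = 1.32e+06 m.
(7660/1400)^0.39 = 1.940
27600^0.8 = 3570
1.24^-0.25 = 0.9476
Denominator = 1.68 × 1.940 × 3570 × 0.9476 = 11030
D / 11030 = 1.32e+06 / 11030 = 119.7
v = 119.7^(1/0.51) = 119.7^1.9608 = 11878 m/s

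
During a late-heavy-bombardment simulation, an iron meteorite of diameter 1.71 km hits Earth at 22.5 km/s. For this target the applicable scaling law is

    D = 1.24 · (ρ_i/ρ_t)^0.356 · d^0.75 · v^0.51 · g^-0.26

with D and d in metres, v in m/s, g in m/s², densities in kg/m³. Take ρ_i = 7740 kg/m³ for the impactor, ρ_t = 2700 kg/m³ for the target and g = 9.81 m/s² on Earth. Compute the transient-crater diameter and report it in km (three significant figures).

D ≈ 43.9 km

In SI units: d = 1710 m, v = 22500 m/s.
(ρ_i/ρ_t)^0.356 = (7740/2700)^0.356 = 1.455
d^0.75 = 1710^0.75 = 265.9
v^0.51 = 22500^0.51 = 165.8
g^-0.26 = 9.81^-0.26 = 0.5523
D = 1.24 × 1.455 × 265.9 × 165.8 × 0.5523 = 43930 m
   = 43.93 km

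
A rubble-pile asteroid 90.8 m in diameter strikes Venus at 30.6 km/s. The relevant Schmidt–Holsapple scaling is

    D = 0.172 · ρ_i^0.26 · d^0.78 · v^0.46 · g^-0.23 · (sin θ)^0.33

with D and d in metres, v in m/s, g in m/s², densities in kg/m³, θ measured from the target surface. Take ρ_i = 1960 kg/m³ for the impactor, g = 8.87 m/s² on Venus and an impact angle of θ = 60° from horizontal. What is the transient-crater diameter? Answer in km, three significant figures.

D ≈ 2.78 km

In SI units: v = 30600 m/s.
ρ_i^0.26 = 1960^0.26 = 7.178
d^0.78 = 90.8^0.78 = 33.67
v^0.46 = 30600^0.46 = 115.7
g^-0.23 = 8.87^-0.23 = 0.6053
(sin 60°)^0.33 = 0.8660^0.33 = 0.9536
D = 0.172 × 7.178 × 33.67 × 115.7 × 0.6053 × 0.9536 = 2776 m
   = 2.776 km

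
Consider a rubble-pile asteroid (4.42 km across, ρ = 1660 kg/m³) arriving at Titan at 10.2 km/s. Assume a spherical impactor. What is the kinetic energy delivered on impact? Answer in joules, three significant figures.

E ≈ 3.90 × 10^21 J

d = 4420 m; v = 10200 m/s.
Mass m = (π/6) ρ d³ = (π/6) × 1660 × (4420)³ = 7.505 × 10^13 kg
E = ½ m v² = 0.5 × 7.505 × 10^13 × (10200)² = 3.904 × 10^21 J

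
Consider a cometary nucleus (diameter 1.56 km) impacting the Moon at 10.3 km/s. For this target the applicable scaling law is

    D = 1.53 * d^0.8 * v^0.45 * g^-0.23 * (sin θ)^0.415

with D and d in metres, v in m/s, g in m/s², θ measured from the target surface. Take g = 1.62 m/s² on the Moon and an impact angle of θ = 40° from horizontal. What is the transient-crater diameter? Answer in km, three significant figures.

In SI units: d = 1560 m, v = 10300 m/s.
d^0.8 = 1560^0.8 = 358.5
v^0.45 = 10300^0.45 = 63.94
g^-0.23 = 1.62^-0.23 = 0.8950
(sin 40°)^0.415 = 0.6428^0.415 = 0.8324
D = 1.53 × 358.5 × 63.94 × 0.8950 × 0.8324 = 26128 m
   = 26.13 km

D ≈ 26.1 km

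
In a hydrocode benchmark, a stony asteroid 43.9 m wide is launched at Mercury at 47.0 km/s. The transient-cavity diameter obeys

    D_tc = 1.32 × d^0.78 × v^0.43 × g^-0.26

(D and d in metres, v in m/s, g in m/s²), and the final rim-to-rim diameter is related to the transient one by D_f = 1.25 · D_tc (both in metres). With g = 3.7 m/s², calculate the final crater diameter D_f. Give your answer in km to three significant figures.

D_f ≈ 2.29 km

v = 47000 m/s.
d^0.78 = 43.9^0.78 = 19.10
v^0.43 = 47000^0.43 = 102.1
g^-0.26 = 3.7^-0.26 = 0.7117
D_tc = 1.32 × 19.10 × 102.1 × 0.7117 = 1832 m
D_f = 1.25 × 1832 = 2290 m
     = 2.290 km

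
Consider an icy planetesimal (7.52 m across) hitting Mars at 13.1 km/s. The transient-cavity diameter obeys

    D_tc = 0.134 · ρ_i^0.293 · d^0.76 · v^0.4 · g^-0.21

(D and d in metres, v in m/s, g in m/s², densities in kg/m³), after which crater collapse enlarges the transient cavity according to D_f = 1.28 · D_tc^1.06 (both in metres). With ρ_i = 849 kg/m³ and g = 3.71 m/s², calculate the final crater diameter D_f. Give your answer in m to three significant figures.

v = 13100 m/s.
ρ_i^0.293 = 849^0.293 = 7.214
d^0.76 = 7.52^0.76 = 4.634
v^0.4 = 13100^0.4 = 44.35
g^-0.21 = 3.71^-0.21 = 0.7593
D_tc = 0.134 × 7.214 × 4.634 × 44.35 × 0.7593 = 150.8 m
D_f = 1.28 × (150.8)^1.06 = 260.8 m

D_f ≈ 261 m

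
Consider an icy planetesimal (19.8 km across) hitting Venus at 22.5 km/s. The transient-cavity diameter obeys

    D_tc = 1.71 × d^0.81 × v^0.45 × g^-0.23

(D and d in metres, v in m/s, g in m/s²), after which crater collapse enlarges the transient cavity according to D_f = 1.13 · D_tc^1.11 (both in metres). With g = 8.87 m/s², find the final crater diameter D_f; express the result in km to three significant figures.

In SI: d = 19800 m, v = 22500 m/s.
d^0.81 = 19800^0.81 = 3022
v^0.45 = 22500^0.45 = 90.88
g^-0.23 = 8.87^-0.23 = 0.6053
D_tc = 1.71 × 3022 × 90.88 × 0.6053 = 2.843 × 10^5 m
D_f = 1.13 × (2.843 × 10^5)^1.11 = 1.279 × 10^6 m
     = 1279 km

D_f ≈ 1280 km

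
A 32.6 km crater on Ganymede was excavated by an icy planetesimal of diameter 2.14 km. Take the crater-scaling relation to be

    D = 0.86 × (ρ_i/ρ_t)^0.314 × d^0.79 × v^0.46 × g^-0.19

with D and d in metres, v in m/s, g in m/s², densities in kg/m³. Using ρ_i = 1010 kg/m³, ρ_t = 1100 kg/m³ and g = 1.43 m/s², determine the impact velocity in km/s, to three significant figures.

Rearranging for v: v = [D / (0.86 · (1010/1100)^0.314 · 2140^0.79 · 1.43^-0.19)]^(1/0.46).
D = 32600 m.
(1010/1100)^0.314 = 0.9736
2140^0.79 = 427.6
1.43^-0.19 = 0.9343
Denominator = 0.86 × 0.9736 × 427.6 × 0.9343 = 334.5
D / 334.5 = 32600 / 334.5 = 97.46
v = 97.46^(1/0.46) = 97.46^2.1739 = 21062 m/s

v ≈ 21.1 km/s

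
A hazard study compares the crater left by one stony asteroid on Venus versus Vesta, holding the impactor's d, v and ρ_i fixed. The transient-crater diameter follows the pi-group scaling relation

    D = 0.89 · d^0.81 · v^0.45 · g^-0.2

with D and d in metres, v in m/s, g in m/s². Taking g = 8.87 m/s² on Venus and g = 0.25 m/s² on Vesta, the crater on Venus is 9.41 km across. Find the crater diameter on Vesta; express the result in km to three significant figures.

D ≈ 19.2 km

All impactor-dependent factors cancel in the ratio, leaving D_Vesta/D_Venus = (g_Vesta/g_Venus)^-0.2.
(0.25/8.87)^-0.2 = 0.02818^-0.2 = 2.042
D_Vesta = 2.042 × 9.41 km = 19.2 km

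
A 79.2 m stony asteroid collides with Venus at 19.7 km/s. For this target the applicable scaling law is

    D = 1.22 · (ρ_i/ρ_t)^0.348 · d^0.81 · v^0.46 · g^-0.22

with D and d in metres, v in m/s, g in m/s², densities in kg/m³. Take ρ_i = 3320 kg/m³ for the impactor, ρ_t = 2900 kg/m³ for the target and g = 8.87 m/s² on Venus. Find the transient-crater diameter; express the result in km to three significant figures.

D ≈ 2.58 km

In SI units: v = 19700 m/s.
(ρ_i/ρ_t)^0.348 = (3320/2900)^0.348 = 1.048
d^0.81 = 79.2^0.81 = 34.51
v^0.46 = 19700^0.46 = 94.50
g^-0.22 = 8.87^-0.22 = 0.6187
D = 1.22 × 1.048 × 34.51 × 94.50 × 0.6187 = 2580 m
   = 2.580 km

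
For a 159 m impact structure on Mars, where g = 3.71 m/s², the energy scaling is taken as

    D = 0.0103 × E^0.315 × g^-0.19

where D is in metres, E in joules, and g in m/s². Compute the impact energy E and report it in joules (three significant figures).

Rearranging: E = [D / (0.0103 · g^-0.19)]^(1/0.315).
g^-0.19 = 3.71^-0.19 = 0.7795
D / (0.0103 × 0.7795) = 159 / (8.029 × 10^-3) = 1.980 × 10^4
E = (1.980 × 10^4)^3.1746 = 4.367 × 10^13 J

E ≈ 4.37 × 10^13 J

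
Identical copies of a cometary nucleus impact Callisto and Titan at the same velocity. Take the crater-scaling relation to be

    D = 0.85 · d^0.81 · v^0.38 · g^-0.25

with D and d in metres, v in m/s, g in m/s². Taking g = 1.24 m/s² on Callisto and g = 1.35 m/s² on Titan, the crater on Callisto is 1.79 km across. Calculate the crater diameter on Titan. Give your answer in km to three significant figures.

All impactor-dependent factors cancel in the ratio, leaving D_Titan/D_Callisto = (g_Titan/g_Callisto)^-0.25.
(1.35/1.24)^-0.25 = 1.089^-0.25 = 0.9789
D_Titan = 0.9789 × 1.79 km = 1.75 km

D ≈ 1.75 km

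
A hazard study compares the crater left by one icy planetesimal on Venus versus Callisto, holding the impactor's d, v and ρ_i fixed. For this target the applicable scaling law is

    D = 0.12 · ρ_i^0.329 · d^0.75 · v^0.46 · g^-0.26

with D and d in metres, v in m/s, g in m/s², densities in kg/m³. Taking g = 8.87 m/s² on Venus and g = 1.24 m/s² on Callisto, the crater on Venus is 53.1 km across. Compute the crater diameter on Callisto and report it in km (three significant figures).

D ≈ 88.6 km

All impactor-dependent factors cancel in the ratio, leaving D_Callisto/D_Venus = (g_Callisto/g_Venus)^-0.26.
(1.24/8.87)^-0.26 = 0.1398^-0.26 = 1.668
D_Callisto = 1.668 × 53.1 km = 88.6 km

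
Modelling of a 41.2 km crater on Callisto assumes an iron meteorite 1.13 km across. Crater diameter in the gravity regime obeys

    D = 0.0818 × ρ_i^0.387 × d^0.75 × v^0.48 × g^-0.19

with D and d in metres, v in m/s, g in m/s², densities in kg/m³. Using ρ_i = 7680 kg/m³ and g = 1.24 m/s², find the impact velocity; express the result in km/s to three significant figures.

Rearranging for v: v = [D / (0.0818 · 7680^0.387 · 1130^0.75 · 1.24^-0.19)]^(1/0.48).
D = 41200 m.
7680^0.387 = 31.89
1130^0.75 = 194.9
1.24^-0.19 = 0.9600
Denominator = 0.0818 × 31.89 × 194.9 × 0.9600 = 488.1
D / 488.1 = 41200 / 488.1 = 84.41
v = 84.41^(1/0.48) = 84.41^2.0833 = 10310 m/s

v ≈ 10.3 km/s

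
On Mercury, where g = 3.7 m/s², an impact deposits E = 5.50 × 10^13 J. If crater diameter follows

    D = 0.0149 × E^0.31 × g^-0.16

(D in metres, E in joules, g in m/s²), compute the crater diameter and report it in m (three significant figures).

E^0.31 = (5.50 × 10^13)^0.31 = 1.818 × 10^4
g^-0.16 = 3.7^-0.16 = 0.8111
D = 0.0149 × 1.818 × 10^4 × 0.8111 = 219.7 m

D ≈ 220 m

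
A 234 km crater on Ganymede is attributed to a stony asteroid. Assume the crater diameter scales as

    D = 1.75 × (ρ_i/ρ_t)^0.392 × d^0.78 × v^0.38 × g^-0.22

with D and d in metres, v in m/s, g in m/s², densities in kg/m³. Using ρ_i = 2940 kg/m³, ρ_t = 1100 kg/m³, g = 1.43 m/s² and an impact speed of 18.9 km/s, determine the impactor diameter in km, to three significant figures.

Rearranging for d: d = [D / (1.75 · (2940/1100)^0.392 · 18900^0.38 · 1.43^-0.22)]^(1/0.78).
D = 234000 m.
(2940/1100)^0.392 = 1.470
18900^0.38 = 42.18
1.43^-0.22 = 0.9243
Denominator = 1.75 × 1.470 × 42.18 × 0.9243 = 100.3
D / 100.3 = 234000 / 100.3 = 2333
d = 2333^(1/0.78) = 2333^1.2821 = 20797 m

d ≈ 20.8 km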